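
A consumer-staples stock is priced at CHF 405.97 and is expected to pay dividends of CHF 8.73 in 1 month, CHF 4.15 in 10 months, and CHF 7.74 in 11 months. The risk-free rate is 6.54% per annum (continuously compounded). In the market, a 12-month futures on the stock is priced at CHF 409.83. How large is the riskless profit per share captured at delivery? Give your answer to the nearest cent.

PV(dividends) I = 8.73·e^(−0.0654·1/12) + 4.15·e^(−0.0654·10/12) + 7.74·e^(−0.0654·11/12) = 19.9021
Fair futures F* = (S − I)·e^(rT) = (405.97 − 19.9021)·e^0.065400 = 386.0679 × 1.067586 = 412.1607
Market CHF 409.83 < fair 412.1607: forward underpriced → reverse cash-and-carry (short the stock, invest proceeds at r, pay the dividends, go long the forward).
Profit at T = |F_mkt − F*| = |409.83 − 412.1607| = CHF 2.33 per share

CHF 2.33 per share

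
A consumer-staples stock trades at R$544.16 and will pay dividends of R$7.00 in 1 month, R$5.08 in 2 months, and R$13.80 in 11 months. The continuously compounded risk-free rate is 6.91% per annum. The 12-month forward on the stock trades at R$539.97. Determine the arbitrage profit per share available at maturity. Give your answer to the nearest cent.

PV(dividends) I = 7.00·e^(−0.0691·1/12) + 5.08·e^(−0.0691·2/12) + 13.80·e^(−0.0691·11/12) = 24.9346
Fair forward F* = (S − I)·e^(rT) = (544.16 − 24.9346)·e^0.069100 = 519.2254 × 1.071543 = 556.3723
Market R$539.97 < fair 556.3723: forward underpriced → reverse cash-and-carry (short the stock, invest proceeds at r, pay the dividends, go long the forward).
Profit at T = |F_mkt − F*| = |539.97 − 556.3723| = R$16.40 per share

R$16.40 per share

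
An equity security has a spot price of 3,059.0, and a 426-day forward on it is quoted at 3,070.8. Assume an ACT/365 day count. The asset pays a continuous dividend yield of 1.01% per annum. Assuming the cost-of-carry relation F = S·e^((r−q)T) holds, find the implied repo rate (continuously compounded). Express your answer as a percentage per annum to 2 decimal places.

1.34%

From F = S·e^((r−q)T): (r − q) = ln(F/S)/T
ln(3070.8/3059.0) = ln(1.003857) = 0.003850
(r − q) = 0.003850 / (426/365) = 0.003299
r = ln(F/S)/T + q = 0.003299 + 0.0101 = 0.013399
r = 1.34%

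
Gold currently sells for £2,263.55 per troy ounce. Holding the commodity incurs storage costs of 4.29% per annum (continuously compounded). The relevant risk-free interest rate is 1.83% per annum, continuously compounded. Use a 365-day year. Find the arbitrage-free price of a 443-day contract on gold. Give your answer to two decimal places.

£2,438.08 per troy ounce

Net carry = r + u − y = 0.0183 + 0.0429 − 0.0000 = 0.0612
F = S·e^((r+u−y)T) = 2263.55 · e^(0.0612 × 443/365) = 2263.55 · e^0.07427836
= 2263.55 × 1.07710659 = £2,438.08 per troy ounce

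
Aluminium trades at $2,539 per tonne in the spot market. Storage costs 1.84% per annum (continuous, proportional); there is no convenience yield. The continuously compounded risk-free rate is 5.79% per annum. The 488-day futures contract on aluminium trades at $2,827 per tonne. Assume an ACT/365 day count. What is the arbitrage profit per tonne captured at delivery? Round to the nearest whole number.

Fair futures: F* = S·e^(carry·T), with carry = (r + u) = 0.0579 + 0.0184 = 0.0763
F* = 2539 · e^(0.0763 × 488/365) = 2539 · e^0.102012 = 2539 × 1.107397 = $2811.6810
Market $2827 > fair $2811.6810: forward overpriced → cash-and-carry (buy spot, short the forward).
At maturity, profit = |F_mkt − F*| = |2827 − 2811.6810| = $15 per tonne

$15 per tonne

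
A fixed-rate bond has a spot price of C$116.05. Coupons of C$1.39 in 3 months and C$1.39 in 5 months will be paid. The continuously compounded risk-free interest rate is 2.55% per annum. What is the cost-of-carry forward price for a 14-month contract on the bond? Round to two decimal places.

C$116.71

PV(coupons) I = 1.39·e^(−0.0255·3/12) + 1.39·e^(−0.0255·5/12)
I = 1.3812 + 1.3753 = 2.7565
F = (S − I)·e^(rT) = (116.05 − 2.7565) · e^(0.0255·14/12)
= 113.2935 · e^0.029750 = 113.2935 × 1.030197 = C$116.71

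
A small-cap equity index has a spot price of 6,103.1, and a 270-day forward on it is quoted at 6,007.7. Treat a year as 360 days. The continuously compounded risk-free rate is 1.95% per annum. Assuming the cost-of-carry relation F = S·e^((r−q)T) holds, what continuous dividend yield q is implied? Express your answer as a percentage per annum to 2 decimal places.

From F = S·e^((r−q)T): (r − q) = ln(F/S)/T
ln(6007.7/6103.1) = ln(0.984369) = -0.015754
(r − q) = -0.015754 / (270/360) = -0.021005
q = r − ln(F/S)/T = 0.0195 + 0.021005 = 0.040505
q = 4.05%

4.05%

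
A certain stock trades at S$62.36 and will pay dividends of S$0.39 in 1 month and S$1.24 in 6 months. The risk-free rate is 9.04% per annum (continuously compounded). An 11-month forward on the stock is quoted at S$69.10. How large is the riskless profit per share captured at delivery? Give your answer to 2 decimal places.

S$3.06 per share

PV(dividends) I = 0.39·e^(−0.0904·1/12) + 1.24·e^(−0.0904·6/12) = 1.5723
Fair forward F* = (S − I)·e^(rT) = (62.36 − 1.5723)·e^0.082867 = 60.7877 × 1.086397 = 66.0396
Market S$69.10 > fair 66.0396: forward overpriced → cash-and-carry (borrow at r, buy the stock and collect the dividends, short the forward).
Profit at T = |F_mkt − F*| = |69.10 − 66.0396| = S$3.06 per share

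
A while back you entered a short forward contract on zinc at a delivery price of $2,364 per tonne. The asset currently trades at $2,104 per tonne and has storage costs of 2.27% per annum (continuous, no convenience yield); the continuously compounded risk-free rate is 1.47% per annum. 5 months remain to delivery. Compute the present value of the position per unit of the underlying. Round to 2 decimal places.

$225.57 per tonne

Current fair forward for the remaining 5 months: F = S·e^((r + u)·T), (r + u) = 0.0147 + 0.0227 = 0.0374
F = 2104 · e^(0.0374 × 5/12) = 2104 × 1.01570539 = 2137.0441
Value of long forward = (F − K)·e^(−rT) = (2137.0441 − 2364) · e^(−0.0147·5/12)
= -226.9559 × 0.99389372 = -225.57
Short position value = −(long value) = $225.57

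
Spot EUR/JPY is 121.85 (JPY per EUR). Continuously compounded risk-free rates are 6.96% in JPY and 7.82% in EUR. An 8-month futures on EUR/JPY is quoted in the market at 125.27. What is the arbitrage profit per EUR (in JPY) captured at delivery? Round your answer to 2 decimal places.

4.12 per EUR (in JPY)

Fair futures: F* = S·e^(carry·T), with carry = (r_JPY − r_EUR) = 0.0696 − 0.0782 = -0.0086
F* = 121.85 · e^(-0.0086 × 8/12) = 121.85 · e^-0.005733 = 121.85 × 0.994283 = 121.1534
Market 125.27 > fair 121.1534: forward overpriced → cash-and-carry (buy spot, short the forward).
At maturity, profit = |F_mkt − F*| = |125.27 − 121.1534| = 4.12 per EUR (in JPY)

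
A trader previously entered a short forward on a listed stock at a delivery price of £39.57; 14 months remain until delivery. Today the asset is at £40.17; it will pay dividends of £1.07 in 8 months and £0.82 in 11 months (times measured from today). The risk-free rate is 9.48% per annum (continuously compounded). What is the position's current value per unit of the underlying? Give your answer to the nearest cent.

-£2.99

PV(remaining dividends) I = 1.07·e^(−0.0948·8/12) + 0.82·e^(−0.0948·11/12) = 1.7562
Current forward F = (S − I)·e^(rT) = (40.17 − 1.7562)·e^(0.0948·14/12) = 38.4138 × 1.116948 = 42.9062
Value (long) = (F − K)·e^(−rT) = (42.9062 − 39.57) × 0.895297 = 2.9869
Short position value = −(long value) = -£2.99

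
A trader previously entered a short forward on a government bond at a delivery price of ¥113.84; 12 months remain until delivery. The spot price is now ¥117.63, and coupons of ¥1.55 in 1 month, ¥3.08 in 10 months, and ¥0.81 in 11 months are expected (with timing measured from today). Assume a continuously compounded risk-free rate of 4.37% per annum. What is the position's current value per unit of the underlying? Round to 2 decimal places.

PV(remaining coupons) I = 1.55·e^(−0.0437·1/12) + 3.08·e^(−0.0437·10/12) + 0.81·e^(−0.0437·11/12) = 5.2924
Current forward F = (S − I)·e^(rT) = (117.63 − 5.2924)·e^(0.0437·12/12) = 112.3376 × 1.044669 = 117.3556
Value (long) = (F − K)·e^(−rT) = (117.3556 − 113.84) × 0.957241 = 3.3653
Short position value = −(long value) = -¥3.37

-¥3.37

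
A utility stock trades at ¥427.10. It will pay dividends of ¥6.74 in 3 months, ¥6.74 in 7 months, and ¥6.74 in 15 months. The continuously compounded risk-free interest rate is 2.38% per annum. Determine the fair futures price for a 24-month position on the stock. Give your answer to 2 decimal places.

PV(dividends) I = 6.74·e^(−0.0238·3/12) + 6.74·e^(−0.0238·7/12) + 6.74·e^(−0.0238·15/12)
I = 6.7000 + 6.6471 + 6.5424 = 19.8895
F = (S − I)·e^(rT) = (427.10 − 19.8895) · e^(0.0238·24/12)
= 407.2105 · e^0.047600 = 407.2105 × 1.048751 = ¥427.06

¥427.06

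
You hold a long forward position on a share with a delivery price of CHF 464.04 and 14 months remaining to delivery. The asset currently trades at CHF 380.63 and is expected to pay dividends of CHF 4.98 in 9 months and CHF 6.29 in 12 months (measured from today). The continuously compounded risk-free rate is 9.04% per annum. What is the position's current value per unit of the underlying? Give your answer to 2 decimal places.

PV(remaining dividends) I = 4.98·e^(−0.0904·9/12) + 6.29·e^(−0.0904·12/12) = 10.3999
Current forward F = (S − I)·e^(rT) = (380.63 − 10.3999)·e^(0.0904·14/12) = 370.2301 × 1.111229 = 411.4104
Value (long) = (F − K)·e^(−rT) = (411.4104 − 464.04) × 0.899904 = -47.3616
Value = -CHF 47.36

-CHF 47.36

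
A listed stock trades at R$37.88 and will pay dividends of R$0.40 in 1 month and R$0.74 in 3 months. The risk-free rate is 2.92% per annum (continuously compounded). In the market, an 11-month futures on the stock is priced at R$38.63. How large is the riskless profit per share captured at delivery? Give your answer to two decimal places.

PV(dividends) I = 0.40·e^(−0.0292·1/12) + 0.74·e^(−0.0292·3/12) = 1.1336
Fair futures F* = (S − I)·e^(rT) = (37.88 − 1.1336)·e^0.026767 = 36.7464 × 1.027128 = 37.7433
Market R$38.63 > fair 37.7433: forward overpriced → cash-and-carry (borrow at r, buy the stock and collect the dividends, short the forward).
Profit at T = |F_mkt − F*| = |38.63 − 37.7433| = R$0.89 per share

R$0.89 per share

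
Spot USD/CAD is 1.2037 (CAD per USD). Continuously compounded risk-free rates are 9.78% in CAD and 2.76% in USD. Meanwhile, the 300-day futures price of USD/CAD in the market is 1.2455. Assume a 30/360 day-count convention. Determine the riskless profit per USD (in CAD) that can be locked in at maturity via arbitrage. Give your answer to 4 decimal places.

0.0307 per USD (in CAD)

Fair futures: F* = S·e^(carry·T), with carry = (r_CAD − r_USD) = 0.0978 − 0.0276 = 0.0702
F* = 1.2037 · e^(0.0702 × 300/360) = 1.2037 · e^0.058500 = 1.2037 × 1.060245 = 1.2762
Market 1.2455 < fair 1.2762: forward underpriced → reverse cash-and-carry (short spot, go long the forward).
At maturity, profit = |F_mkt − F*| = |1.2455 − 1.2762| = 0.0307 per USD (in CAD)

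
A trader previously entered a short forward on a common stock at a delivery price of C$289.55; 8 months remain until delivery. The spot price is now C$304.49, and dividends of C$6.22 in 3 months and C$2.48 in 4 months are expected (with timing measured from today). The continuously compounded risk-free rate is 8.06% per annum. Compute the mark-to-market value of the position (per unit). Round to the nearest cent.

PV(remaining dividends) I = 6.22·e^(−0.0806·3/12) + 2.48·e^(−0.0806·4/12) = 8.5102
Current forward F = (S − I)·e^(rT) = (304.49 − 8.5102)·e^(0.0806·8/12) = 295.9798 × 1.055203 = 312.3188
Value (long) = (F − K)·e^(−rT) = (312.3188 − 289.55) × 0.947685 = 21.5777
Short position value = −(long value) = -C$21.58

-C$21.58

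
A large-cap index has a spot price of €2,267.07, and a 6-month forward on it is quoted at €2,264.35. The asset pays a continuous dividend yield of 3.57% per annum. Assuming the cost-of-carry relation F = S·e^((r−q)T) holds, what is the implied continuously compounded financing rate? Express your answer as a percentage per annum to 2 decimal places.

3.33%

From F = S·e^((r−q)T): (r − q) = ln(F/S)/T
ln(2264.35/2267.07) = ln(0.998800) = -0.001201
(r − q) = -0.001201 / (6/12) = -0.002402
r = ln(F/S)/T + q = -0.002402 + 0.0357 = 0.033298
r = 3.33%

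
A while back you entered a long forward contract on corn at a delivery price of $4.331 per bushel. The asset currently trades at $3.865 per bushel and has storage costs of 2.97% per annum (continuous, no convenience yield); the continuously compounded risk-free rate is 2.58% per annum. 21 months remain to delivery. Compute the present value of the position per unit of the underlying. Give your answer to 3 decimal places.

Current fair forward for the remaining 21 months: F = S·e^((r + u)·T), (r + u) = 0.0258 + 0.0297 = 0.0555
F = 3.865 · e^(0.0555 × 21/12) = 3.865 × 1.101998 = 4.2592
Value of long forward = (F − K)·e^(−rT) = (4.2592 − 4.331) · e^(−0.0258·21/12)
= -0.0718 × 0.955854 = -0.069

-$0.069 per bushel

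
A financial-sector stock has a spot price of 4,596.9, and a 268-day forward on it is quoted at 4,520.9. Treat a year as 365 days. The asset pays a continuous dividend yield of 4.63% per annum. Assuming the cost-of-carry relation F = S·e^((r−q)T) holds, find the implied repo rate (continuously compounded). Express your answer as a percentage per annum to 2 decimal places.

From F = S·e^((r−q)T): (r − q) = ln(F/S)/T
ln(4520.9/4596.9) = ln(0.983467) = -0.016671
(r − q) = -0.016671 / (268/365) = -0.022705
r = ln(F/S)/T + q = -0.022705 + 0.0463 = 0.023595
r = 2.36%

2.36%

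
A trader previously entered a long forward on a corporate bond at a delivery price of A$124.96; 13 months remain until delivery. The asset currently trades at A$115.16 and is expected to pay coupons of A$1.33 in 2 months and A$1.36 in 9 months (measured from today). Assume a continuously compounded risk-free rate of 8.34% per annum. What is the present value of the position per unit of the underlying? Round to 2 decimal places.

-A$1.59

PV(remaining coupons) I = 1.33·e^(−0.0834·2/12) + 1.36·e^(−0.0834·9/12) = 2.5892
Current forward F = (S − I)·e^(rT) = (115.16 − 2.5892)·e^(0.0834·13/12) = 112.5708 × 1.094557 = 123.2152
Value (long) = (F − K)·e^(−rT) = (123.2152 − 124.96) × 0.913611 = -1.5941
Value = -A$1.59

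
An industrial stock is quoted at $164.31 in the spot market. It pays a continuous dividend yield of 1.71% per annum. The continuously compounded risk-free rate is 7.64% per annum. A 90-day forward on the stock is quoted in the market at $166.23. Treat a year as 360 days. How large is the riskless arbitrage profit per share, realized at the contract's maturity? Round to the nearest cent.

$0.53 per share

Fair forward: F* = S·e^(carry·T), with carry = (r − q) = 0.0764 − 0.0171 = 0.0593
F* = 164.31 · e^(0.0593 × 90/360) = 164.31 · e^0.014825 = 164.31 × 1.014935 = $166.7640
Market $166.23 < fair $166.7640: forward underpriced → reverse cash-and-carry (short spot, go long the forward).
At maturity, profit = |F_mkt − F*| = |166.23 − 166.7640| = $0.53 per share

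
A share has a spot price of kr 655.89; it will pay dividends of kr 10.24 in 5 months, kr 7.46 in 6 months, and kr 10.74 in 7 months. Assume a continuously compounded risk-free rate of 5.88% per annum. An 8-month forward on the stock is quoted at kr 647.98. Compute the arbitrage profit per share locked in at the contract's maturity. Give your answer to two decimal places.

PV(dividends) I = 10.24·e^(−0.0588·5/12) + 7.46·e^(−0.0588·6/12) + 10.74·e^(−0.0588·7/12) = 27.6139
Fair forward F* = (S − I)·e^(rT) = (655.89 − 27.6139)·e^0.039200 = 628.2761 × 1.039978 = 653.3933
Market kr 647.98 < fair 653.3933: forward underpriced → reverse cash-and-carry (short the stock, invest proceeds at r, pay the dividends, go long the forward).
Profit at T = |F_mkt − F*| = |647.98 − 653.3933| = kr 5.41 per share

kr 5.41 per share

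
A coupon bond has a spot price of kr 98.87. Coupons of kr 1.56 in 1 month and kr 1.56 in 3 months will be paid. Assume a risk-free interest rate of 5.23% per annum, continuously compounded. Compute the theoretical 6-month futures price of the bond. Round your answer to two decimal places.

PV(coupons) I = 1.56·e^(−0.0523·1/12) + 1.56·e^(−0.0523·3/12)
I = 1.5532 + 1.5397 = 3.0929
F = (S − I)·e^(rT) = (98.87 − 3.0929) · e^(0.0523·6/12)
= 95.7771 · e^0.026150 = 95.7771 × 1.026495 = kr 98.31

kr 98.31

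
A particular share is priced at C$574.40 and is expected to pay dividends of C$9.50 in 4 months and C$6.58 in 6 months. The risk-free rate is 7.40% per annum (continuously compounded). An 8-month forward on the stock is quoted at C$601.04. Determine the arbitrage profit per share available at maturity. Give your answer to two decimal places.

PV(dividends) I = 9.50·e^(−0.0740·4/12) + 6.58·e^(−0.0740·6/12) = 15.6095
Fair forward F* = (S − I)·e^(rT) = (574.40 − 15.6095)·e^0.049333 = 558.7905 × 1.050570 = 587.0485
Market C$601.04 > fair 587.0485: forward overpriced → cash-and-carry (borrow at r, buy the stock and collect the dividends, short the forward).
Profit at T = |F_mkt − F*| = |601.04 − 587.0485| = C$13.99 per share

C$13.99 per share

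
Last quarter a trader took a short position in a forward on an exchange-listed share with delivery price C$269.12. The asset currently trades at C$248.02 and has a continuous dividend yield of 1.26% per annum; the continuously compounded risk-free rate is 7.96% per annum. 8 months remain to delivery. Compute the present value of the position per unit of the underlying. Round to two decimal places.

C$9.27

Current fair forward for the remaining 8 months: F = S·e^((r − q)·T), (r − q) = 0.0796 − 0.0126 = 0.0670
F = 248.02 · e^(0.0670 × 8/12) = 248.02 × 1.045679 = 259.3493
Value of long forward = (F − K)·e^(−rT) = (259.3493 − 269.12) · e^(−0.0796·8/12)
= -9.7707 × 0.948317 = -9.27
Short position value = −(long value) = C$9.27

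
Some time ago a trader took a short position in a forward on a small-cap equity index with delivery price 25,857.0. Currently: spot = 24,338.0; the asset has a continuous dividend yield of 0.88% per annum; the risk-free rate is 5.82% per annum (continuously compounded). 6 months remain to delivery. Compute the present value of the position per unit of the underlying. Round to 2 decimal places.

Current fair forward for the remaining 6 months: F = S·e^((r − q)·T), (r − q) = 0.0582 − 0.0088 = 0.0494
F = 24338.0 · e^(0.0494 × 6/12) = 24338.0 × 1.02500757 = 24946.6342
Value of long forward = (F − K)·e^(−rT) = (24946.6342 − 25857.0) · e^(−0.0582·6/12)
= -910.3658 × 0.97131933 = -884.26
Short position value = −(long value) = 884.26

884.26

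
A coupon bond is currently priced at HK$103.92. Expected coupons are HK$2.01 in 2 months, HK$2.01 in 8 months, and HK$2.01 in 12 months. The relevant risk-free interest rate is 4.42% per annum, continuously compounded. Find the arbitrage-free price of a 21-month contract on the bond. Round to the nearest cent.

PV(coupons) I = 2.01·e^(−0.0442·2/12) + 2.01·e^(−0.0442·8/12) + 2.01·e^(−0.0442·12/12)
I = 1.9952 + 1.9516 + 1.9231 = 5.8699
F = (S − I)·e^(rT) = (103.92 − 5.8699) · e^(0.0442·21/12)
= 98.0501 · e^0.077350 = 98.0501 × 1.080420 = HK$105.94

HK$105.94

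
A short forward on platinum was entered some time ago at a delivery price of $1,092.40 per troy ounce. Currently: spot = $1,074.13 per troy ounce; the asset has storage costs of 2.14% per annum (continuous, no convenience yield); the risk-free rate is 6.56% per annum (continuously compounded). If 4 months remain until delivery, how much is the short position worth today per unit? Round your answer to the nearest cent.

-$13.05 per troy ounce

Current fair forward for the remaining 4 months: F = S·e^((r + u)·T), (r + u) = 0.0656 + 0.0214 = 0.0870
F = 1074.13 · e^(0.0870 × 4/12) = 1074.13 × 1.02942459 = 1105.7358
Value of long forward = (F − K)·e^(−rT) = (1105.7358 − 1092.40) · e^(−0.0656·4/12)
= 13.3358 × 0.97837068 = 13.05
Short position value = −(long value) = -$13.05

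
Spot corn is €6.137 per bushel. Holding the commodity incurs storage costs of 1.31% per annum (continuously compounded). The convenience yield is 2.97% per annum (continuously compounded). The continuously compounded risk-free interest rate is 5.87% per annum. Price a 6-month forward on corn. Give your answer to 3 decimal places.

Net carry = r + u − y = 0.0587 + 0.0131 − 0.0297 = 0.0421
F = S·e^((r+u−y)T) = 6.137 · e^(0.0421 × 6/12) = 6.137 · e^0.021050
= 6.137 × 1.021273 = €6.268 per bushel

€6.268 per bushel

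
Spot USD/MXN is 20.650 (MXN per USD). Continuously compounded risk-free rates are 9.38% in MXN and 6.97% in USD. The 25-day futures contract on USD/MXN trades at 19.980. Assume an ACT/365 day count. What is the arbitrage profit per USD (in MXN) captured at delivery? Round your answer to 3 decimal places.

0.704 per USD (in MXN)

Fair futures: F* = S·e^(carry·T), with carry = (r_MXN − r_USD) = 0.0938 − 0.0697 = 0.0241
F* = 20.650 · e^(0.0241 × 25/365) = 20.650 · e^0.001651 = 20.650 × 1.001652 = 20.6841
Market 19.980 < fair 20.6841: forward underpriced → reverse cash-and-carry (short spot, go long the forward).
At maturity, profit = |F_mkt − F*| = |19.980 − 20.6841| = 0.704 per USD (in MXN)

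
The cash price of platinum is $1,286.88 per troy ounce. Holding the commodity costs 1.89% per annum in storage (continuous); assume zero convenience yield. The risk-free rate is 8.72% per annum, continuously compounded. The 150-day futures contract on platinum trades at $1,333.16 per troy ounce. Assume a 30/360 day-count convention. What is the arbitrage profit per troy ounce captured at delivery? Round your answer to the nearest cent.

$11.89 per troy ounce

Fair futures: F* = S·e^(carry·T), with carry = (r + u) = 0.0872 + 0.0189 = 0.1061
F* = 1286.88 · e^(0.1061 × 150/360) = 1286.88 · e^0.04420833 = 1286.88 × 1.04520008 = $1345.0471
Market $1333.16 < fair $1345.0471: forward underpriced → reverse cash-and-carry (short spot, go long the forward).
At maturity, profit = |F_mkt − F*| = |1333.16 − 1345.0471| = $11.89 per troy ounce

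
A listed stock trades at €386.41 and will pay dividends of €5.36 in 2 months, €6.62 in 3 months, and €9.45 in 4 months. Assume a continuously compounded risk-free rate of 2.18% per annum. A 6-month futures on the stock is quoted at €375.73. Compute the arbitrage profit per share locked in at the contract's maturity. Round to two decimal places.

PV(dividends) I = 5.36·e^(−0.0218·2/12) + 6.62·e^(−0.0218·3/12) + 9.45·e^(−0.0218·4/12) = 21.3062
Fair futures F* = (S − I)·e^(rT) = (386.41 − 21.3062)·e^0.010900 = 365.1038 × 1.010960 = 369.1053
Market €375.73 > fair 369.1053: forward overpriced → cash-and-carry (borrow at r, buy the stock and collect the dividends, short the forward).
Profit at T = |F_mkt − F*| = |375.73 − 369.1053| = €6.62 per share

€6.62 per share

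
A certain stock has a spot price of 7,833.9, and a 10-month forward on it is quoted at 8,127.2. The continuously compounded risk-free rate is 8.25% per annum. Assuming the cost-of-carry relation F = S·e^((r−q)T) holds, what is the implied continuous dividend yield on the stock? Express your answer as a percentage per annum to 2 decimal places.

From F = S·e^((r−q)T): (r − q) = ln(F/S)/T
ln(8127.2/7833.9) = ln(1.037440) = 0.036756
(r − q) = 0.036756 / (10/12) = 0.044107
q = r − ln(F/S)/T = 0.0825 − 0.044107 = 0.038393
q = 3.84%

3.84%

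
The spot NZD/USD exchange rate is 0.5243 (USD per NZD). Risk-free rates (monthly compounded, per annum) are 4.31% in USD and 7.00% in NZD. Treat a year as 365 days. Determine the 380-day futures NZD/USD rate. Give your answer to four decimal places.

0.5099

By covered interest parity, F = S · (1+r_USD/12)^(12T) / (1+r_NZD/12)^(12T)
= 0.5243 × 1.045809 / 1.075370 = 0.5243 × 0.972511
F = 0.5099 USD per NZD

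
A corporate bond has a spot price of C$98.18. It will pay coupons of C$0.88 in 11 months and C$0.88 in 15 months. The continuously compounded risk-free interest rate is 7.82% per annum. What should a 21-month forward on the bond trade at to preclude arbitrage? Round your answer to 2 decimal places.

PV(coupons) I = 0.88·e^(−0.0782·11/12) + 0.88·e^(−0.0782·15/12)
I = 0.8191 + 0.7981 = 1.6172
F = (S − I)·e^(rT) = (98.18 − 1.6172) · e^(0.0782·21/12)
= 96.5628 · e^0.136850 = 96.5628 × 1.146656 = C$110.72

C$110.72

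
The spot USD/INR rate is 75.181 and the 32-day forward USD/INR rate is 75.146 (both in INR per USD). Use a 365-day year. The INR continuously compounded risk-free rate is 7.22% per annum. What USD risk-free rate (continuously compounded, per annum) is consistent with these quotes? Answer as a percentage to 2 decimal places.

F = S·e^((r_INR − r_USD)T) ⇒ r_USD = r_INR − ln(F/S)/T
ln(75.146/75.181) = -0.000466; /(32/365) = -0.005315
r_USD = 0.0722 + 0.005315 = 0.077515
r_USD = 7.75%

7.75%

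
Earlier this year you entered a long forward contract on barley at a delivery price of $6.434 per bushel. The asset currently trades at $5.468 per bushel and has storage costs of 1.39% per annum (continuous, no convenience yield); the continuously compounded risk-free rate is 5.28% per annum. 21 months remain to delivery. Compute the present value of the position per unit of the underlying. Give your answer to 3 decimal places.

Current fair forward for the remaining 21 months: F = S·e^((r + u)·T), (r + u) = 0.0528 + 0.0139 = 0.0667
F = 5.468 · e^(0.0667 × 21/12) = 5.468 × 1.123810 = 6.1450
Value of long forward = (F − K)·e^(−rT) = (6.1450 − 6.434) · e^(−0.0528·21/12)
= -0.2890 × 0.911740 = -0.263

-$0.263 per bushel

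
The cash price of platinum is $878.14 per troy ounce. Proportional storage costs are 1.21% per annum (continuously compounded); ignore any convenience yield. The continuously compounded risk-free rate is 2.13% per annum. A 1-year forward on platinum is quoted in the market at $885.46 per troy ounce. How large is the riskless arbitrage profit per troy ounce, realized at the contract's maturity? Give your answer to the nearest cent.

$22.51 per troy ounce

Fair forward: F* = S·e^(carry·T), with carry = (r + u) = 0.0213 + 0.0121 = 0.0334
F* = 878.14 · e^(0.0334 × 1) = 878.14 · e^0.033400 = 878.14 × 1.033964 = $907.9651
Market $885.46 < fair $907.9651: forward underpriced → reverse cash-and-carry (short spot, go long the forward).
At maturity, profit = |F_mkt − F*| = |885.46 − 907.9651| = $22.51 per troy ounce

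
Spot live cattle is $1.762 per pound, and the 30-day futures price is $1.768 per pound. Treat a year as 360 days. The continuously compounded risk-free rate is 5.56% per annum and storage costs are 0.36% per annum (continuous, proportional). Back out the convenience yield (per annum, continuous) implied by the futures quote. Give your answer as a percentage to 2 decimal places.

1.84%

F = S·e^((r+u−y)T) ⇒ (r+u−y) = ln(F/S)/T
ln(1.768/1.762) = 0.003399; /T ⇒ 0.040788
y = r + u − ln(F/S)/T = 0.0556 + 0.0036 − 0.040788 = 0.018412
y = 1.84%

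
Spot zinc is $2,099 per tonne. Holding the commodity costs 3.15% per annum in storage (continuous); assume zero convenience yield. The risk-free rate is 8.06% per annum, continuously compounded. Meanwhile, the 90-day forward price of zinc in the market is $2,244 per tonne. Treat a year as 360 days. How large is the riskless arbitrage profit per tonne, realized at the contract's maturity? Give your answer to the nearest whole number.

Fair forward: F* = S·e^(carry·T), with carry = (r + u) = 0.0806 + 0.0315 = 0.1121
F* = 2099 · e^(0.1121 × 90/360) = 2099 · e^0.028025 = 2099 × 1.028421 = $2158.6557
Market $2244 > fair $2158.6557: forward overpriced → cash-and-carry (buy spot, short the forward).
At maturity, profit = |F_mkt − F*| = |2244 − 2158.6557| = $85 per tonne

$85 per tonne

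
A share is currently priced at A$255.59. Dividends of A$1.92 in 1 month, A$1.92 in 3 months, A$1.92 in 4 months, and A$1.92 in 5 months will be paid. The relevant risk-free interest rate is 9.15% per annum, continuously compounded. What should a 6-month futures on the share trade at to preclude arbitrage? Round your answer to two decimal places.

PV(dividends) I = 1.92·e^(−0.0915·1/12) + 1.92·e^(−0.0915·3/12) + 1.92·e^(−0.0915·4/12) + 1.92·e^(−0.0915·5/12)
I = 1.9054 + 1.8766 + 1.8623 + 1.8482 = 7.4925
F = (S − I)·e^(rT) = (255.59 − 7.4925) · e^(0.0915·6/12)
= 248.0975 · e^0.045750 = 248.0975 × 1.046813 = A$259.71

A$259.71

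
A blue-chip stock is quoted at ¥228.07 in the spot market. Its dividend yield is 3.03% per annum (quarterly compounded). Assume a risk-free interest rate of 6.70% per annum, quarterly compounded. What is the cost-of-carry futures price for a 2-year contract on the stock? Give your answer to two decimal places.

F = S · (1+r/4)^(4T) / (1+q/4)^(4T)
= 228.07 × 1.142125 / 1.062231 = 228.07 × 1.075213
F = ¥245.22

¥245.22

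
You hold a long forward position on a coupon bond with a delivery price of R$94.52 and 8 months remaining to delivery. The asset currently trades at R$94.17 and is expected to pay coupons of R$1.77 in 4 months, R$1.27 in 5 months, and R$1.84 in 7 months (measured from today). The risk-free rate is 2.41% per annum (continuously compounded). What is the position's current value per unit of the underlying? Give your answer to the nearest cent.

PV(remaining coupons) I = 1.77·e^(−0.0241·4/12) + 1.27·e^(−0.0241·5/12) + 1.84·e^(−0.0241·7/12) = 4.8275
Current forward F = (S − I)·e^(rT) = (94.17 − 4.8275)·e^(0.0241·8/12) = 89.3425 × 1.016196 = 90.7895
Value (long) = (F − K)·e^(−rT) = (90.7895 − 94.52) × 0.984062 = -3.6710
Value = -R$3.67

-R$3.67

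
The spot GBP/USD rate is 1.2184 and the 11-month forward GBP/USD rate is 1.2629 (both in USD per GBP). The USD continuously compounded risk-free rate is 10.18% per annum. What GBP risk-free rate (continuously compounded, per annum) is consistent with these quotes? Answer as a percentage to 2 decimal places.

6.27%

F = S·e^((r_USD − r_GBP)T) ⇒ r_GBP = r_USD − ln(F/S)/T
ln(1.2629/1.2184) = 0.035872; /(11/12) = 0.039133
r_GBP = 0.1018 − 0.039133 = 0.062667
r_GBP = 6.27%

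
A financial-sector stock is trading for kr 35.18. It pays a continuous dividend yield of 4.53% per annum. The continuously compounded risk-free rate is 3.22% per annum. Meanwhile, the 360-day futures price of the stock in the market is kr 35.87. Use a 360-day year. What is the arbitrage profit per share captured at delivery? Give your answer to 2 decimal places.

Fair futures: F* = S·e^(carry·T), with carry = (r − q) = 0.0322 − 0.0453 = -0.0131
F* = 35.18 · e^(-0.0131 × 360/360) = 35.18 · e^-0.013100 = 35.18 × 0.986985 = kr 34.7221
Market kr 35.87 > fair kr 34.7221: forward overpriced → cash-and-carry (buy spot, short the forward).
At maturity, profit = |F_mkt − F*| = |35.87 − 34.7221| = kr 1.15 per share

kr 1.15 per share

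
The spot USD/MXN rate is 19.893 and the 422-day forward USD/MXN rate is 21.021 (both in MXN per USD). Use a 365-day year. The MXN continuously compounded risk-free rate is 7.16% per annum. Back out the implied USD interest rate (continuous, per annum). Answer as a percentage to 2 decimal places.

F = S·e^((r_MXN − r_USD)T) ⇒ r_USD = r_MXN − ln(F/S)/T
ln(21.021/19.893) = 0.055154; /(422/365) = 0.047704
r_USD = 0.0716 − 0.047704 = 0.023896
r_USD = 2.39%

2.39%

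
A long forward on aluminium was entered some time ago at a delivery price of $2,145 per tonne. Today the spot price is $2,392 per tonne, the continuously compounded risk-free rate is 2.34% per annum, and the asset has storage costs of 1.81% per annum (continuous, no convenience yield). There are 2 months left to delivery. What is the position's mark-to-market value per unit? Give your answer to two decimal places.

Current fair forward for the remaining 2 months: F = S·e^((r + u)·T), (r + u) = 0.0234 + 0.0181 = 0.0415
F = 2392 · e^(0.0415 × 2/12) = 2392 × 1.00694064 = 2408.6020
Value of long forward = (F − K)·e^(−rT) = (2408.6020 − 2145) · e^(−0.0234·2/12)
= 263.6020 × 0.99610760 = 262.58

$262.58 per tonne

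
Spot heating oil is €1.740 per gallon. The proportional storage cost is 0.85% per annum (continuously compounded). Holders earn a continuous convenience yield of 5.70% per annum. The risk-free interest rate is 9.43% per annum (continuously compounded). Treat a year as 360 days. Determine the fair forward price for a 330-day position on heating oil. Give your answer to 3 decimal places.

€1.815 per gallon

Net carry = r + u − y = 0.0943 + 0.0085 − 0.0570 = 0.0458
F = S·e^((r+u−y)T) = 1.740 · e^(0.0458 × 330/360) = 1.740 · e^0.041983
= 1.740 × 1.042877 = €1.815 per gallon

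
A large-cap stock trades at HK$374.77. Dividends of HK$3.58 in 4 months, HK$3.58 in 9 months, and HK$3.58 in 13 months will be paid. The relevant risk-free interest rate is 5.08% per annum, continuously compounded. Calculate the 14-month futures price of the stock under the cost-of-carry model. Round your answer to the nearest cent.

HK$386.67

PV(dividends) I = 3.58·e^(−0.0508·4/12) + 3.58·e^(−0.0508·9/12) + 3.58·e^(−0.0508·13/12)
I = 3.5199 + 3.4462 + 3.3883 = 10.3544
F = (S − I)·e^(rT) = (374.77 − 10.3544) · e^(0.0508·14/12)
= 364.4156 · e^0.059267 = 364.4156 × 1.061059 = HK$386.67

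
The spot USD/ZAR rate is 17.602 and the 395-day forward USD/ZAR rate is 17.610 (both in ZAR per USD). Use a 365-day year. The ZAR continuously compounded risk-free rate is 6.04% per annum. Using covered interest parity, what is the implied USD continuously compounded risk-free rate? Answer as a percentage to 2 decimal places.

6.00%

F = S·e^((r_ZAR − r_USD)T) ⇒ r_USD = r_ZAR − ln(F/S)/T
ln(17.610/17.602) = 0.000454; /(395/365) = 0.000420
r_USD = 0.0604 − 0.000420 = 0.059980
r_USD = 6.00%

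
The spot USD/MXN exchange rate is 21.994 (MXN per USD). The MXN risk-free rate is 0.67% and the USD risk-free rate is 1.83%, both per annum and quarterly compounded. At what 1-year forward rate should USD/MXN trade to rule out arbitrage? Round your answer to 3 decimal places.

21.741

By covered interest parity, F = S · (1+r_MXN/4)^(4T) / (1+r_USD/4)^(4T)
= 21.994 × 1.006717 / 1.018426 = 21.994 × 0.988503
F = 21.741 MXN per USD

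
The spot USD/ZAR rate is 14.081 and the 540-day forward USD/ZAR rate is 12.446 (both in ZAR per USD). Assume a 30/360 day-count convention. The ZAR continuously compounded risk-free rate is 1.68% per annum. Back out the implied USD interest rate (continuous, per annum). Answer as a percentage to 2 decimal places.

9.91%

F = S·e^((r_ZAR − r_USD)T) ⇒ r_USD = r_ZAR − ln(F/S)/T
ln(12.446/14.081) = -0.123427; /(540/360) = -0.082285
r_USD = 0.0168 + 0.082285 = 0.099085
r_USD = 9.91%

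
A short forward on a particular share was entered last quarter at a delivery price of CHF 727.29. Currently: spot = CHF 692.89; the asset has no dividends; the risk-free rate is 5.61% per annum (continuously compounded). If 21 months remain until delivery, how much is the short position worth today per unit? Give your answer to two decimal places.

-CHF 33.61

Current fair forward for the remaining 21 months: F = S·e^(r·T), r = 0.0561
F = 692.89 · e^(0.0561 × 21/12) = 692.89 × 1.103156 = 764.3658
Value of long forward = (F − K)·e^(−rT) = (764.3658 − 727.29) · e^(−0.0561·21/12)
= 37.0758 × 0.906490 = 33.61
Short position value = −(long value) = -CHF 33.61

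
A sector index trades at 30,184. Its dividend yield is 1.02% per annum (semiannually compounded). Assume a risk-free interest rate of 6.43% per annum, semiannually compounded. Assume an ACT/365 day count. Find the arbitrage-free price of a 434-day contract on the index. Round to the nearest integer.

F = S · (1+r/2)^(2T) / (1+q/2)^(2T)
= 30184 × 1.078156 / 1.012171 = 30184 × 1.065192
F = 32,152

32,152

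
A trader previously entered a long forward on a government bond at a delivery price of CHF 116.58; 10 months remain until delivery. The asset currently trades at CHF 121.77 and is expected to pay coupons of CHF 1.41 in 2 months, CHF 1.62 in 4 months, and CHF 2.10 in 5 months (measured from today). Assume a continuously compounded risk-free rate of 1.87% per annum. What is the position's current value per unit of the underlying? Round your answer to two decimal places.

CHF 1.89

PV(remaining coupons) I = 1.41·e^(−0.0187·2/12) + 1.62·e^(−0.0187·4/12) + 2.10·e^(−0.0187·5/12) = 5.0992
Current forward F = (S − I)·e^(rT) = (121.77 − 5.0992)·e^(0.0187·10/12) = 116.6708 × 1.015705 = 118.5031
Value (long) = (F − K)·e^(−rT) = (118.5031 − 116.58) × 0.984537 = 1.8934
Value = CHF 1.89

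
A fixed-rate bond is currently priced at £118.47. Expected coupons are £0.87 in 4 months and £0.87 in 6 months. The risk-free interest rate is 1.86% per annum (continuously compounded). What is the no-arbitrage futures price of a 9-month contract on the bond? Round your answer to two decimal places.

PV(coupons) I = 0.87·e^(−0.0186·4/12) + 0.87·e^(−0.0186·6/12)
I = 0.8646 + 0.8619 = 1.7265
F = (S − I)·e^(rT) = (118.47 − 1.7265) · e^(0.0186·9/12)
= 116.7435 · e^0.013950 = 116.7435 × 1.014048 = £118.38

£118.38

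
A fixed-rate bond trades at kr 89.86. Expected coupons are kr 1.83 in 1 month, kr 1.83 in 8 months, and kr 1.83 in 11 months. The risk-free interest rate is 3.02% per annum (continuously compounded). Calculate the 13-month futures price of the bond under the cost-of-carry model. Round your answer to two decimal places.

kr 87.27

PV(coupons) I = 1.83·e^(−0.0302·1/12) + 1.83·e^(−0.0302·8/12) + 1.83·e^(−0.0302·11/12)
I = 1.8254 + 1.7935 + 1.7800 = 5.3989
F = (S − I)·e^(rT) = (89.86 − 5.3989) · e^(0.0302·13/12)
= 84.4611 · e^0.032717 = 84.4611 × 1.033258 = kr 87.27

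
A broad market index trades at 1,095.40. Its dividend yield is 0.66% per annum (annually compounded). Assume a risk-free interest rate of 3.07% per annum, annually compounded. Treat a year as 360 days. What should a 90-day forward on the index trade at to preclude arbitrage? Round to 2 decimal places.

1,101.90

F = S · (1+r)^T / (1+q)^T
= 1095.40 × 1.00758819 / 1.00164593 = 1095.40 × 1.00593250
F = 1,101.90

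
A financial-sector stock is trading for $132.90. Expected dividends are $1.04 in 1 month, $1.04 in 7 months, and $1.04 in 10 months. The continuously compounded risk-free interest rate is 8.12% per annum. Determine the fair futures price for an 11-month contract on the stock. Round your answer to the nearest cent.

$139.94

PV(dividends) I = 1.04·e^(−0.0812·1/12) + 1.04·e^(−0.0812·7/12) + 1.04·e^(−0.0812·10/12)
I = 1.0330 + 0.9919 + 0.9720 = 2.9969
F = (S − I)·e^(rT) = (132.90 − 2.9969) · e^(0.0812·11/12)
= 129.9031 · e^0.074433 = 129.9031 × 1.077273 = $139.94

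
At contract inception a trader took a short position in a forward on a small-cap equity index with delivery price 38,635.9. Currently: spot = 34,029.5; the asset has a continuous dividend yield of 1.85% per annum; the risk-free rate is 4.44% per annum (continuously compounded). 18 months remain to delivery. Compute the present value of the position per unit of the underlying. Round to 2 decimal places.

3048.40

Current fair forward for the remaining 18 months: F = S·e^((r − q)·T), (r − q) = 0.0444 − 0.0185 = 0.0259
F = 34029.5 · e^(0.0259 × 18/12) = 34029.5 × 1.03961453 = 35377.5626
Value of long forward = (F − K)·e^(−rT) = (35377.5626 − 38635.9) · e^(−0.0444·18/12)
= -3258.3374 × 0.93556935 = -3048.40
Short position value = −(long value) = 3048.40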